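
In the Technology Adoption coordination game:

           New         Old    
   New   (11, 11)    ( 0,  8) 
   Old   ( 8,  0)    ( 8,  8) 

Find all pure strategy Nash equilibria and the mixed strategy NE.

Pure NE: (New, New) and (Old, Old); Mixed NE: p = 0.7273, q = 0.7273

Work:
Check pure NE:
(New, New): (11, 11) - no unilateral deviation beneficial
(Old, Old): (8, 8) - no unilateral deviation beneficial
Mixed NE: P1 plays New with p = 0.7273, P2 plays New with q = 0.7273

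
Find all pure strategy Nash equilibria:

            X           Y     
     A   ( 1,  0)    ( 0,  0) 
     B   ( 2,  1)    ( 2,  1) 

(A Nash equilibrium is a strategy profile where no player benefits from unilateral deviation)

Nash equilibrium: (B, X), (B, Y)

Work:
Best responses:
  P1 vs X: payoffs [1, 2] → best response B (payoff 2)
  P1 vs Y: payoffs [0, 2] → best response B (payoff 2)
  P2 vs A: payoffs [0, 0] → best response X/Y (payoff 0)
  P2 vs B: payoffs [1, 1] → best response X/Y (payoff 1)
Mutual best responses: (B,X), (B,Y) → Nash equilibria.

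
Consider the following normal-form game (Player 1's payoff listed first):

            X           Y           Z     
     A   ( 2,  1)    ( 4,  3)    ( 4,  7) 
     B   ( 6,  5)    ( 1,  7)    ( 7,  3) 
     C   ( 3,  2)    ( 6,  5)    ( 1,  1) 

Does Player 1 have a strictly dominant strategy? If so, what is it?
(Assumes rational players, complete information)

No strictly dominant strategy exists for Player 1

Work:
A strategy strictly dominates another if it gives a strictly higher payoff against every opponent action. Compare each pair of P1's strategies column-by-column:
  A vs B: [2 vs 6, 4 vs 1, 4 vs 7] → A does not strictly dominate B (column X: 2 ≤ 6)
  A vs C: [2 vs 3, 4 vs 6, 4 vs 1] → A does not strictly dominate C (column X: 2 ≤ 3)
  B vs A: [6 vs 2, 1 vs 4, 7 vs 4] → B does not strictly dominate A (column Y: 1 ≤ 4)
  B vs C: [6 vs 3, 1 vs 6, 7 vs 1] → B does not strictly dominate C (column Y: 1 ≤ 6)
  C vs A: [3 vs 2, 6 vs 4, 1 vs 4] → C does not strictly dominate A (column Z: 1 ≤ 4)
  C vs B: [3 vs 6, 6 vs 1, 1 vs 7] → C does not strictly dominate B (column X: 3 ≤ 6)
No single strategy strictly dominates all others → no strictly dominant strategy.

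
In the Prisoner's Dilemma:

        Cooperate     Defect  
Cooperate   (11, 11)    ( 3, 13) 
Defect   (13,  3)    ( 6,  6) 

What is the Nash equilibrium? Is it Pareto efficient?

(Defect, Defect) is NE; not Pareto efficient

Work:
Defect dominates Cooperate for both players:
If P2 cooperates: Defect (13) > Cooperate (11)
If P2 defects: Defect (6) > Cooperate (3)
NE: (Defect, Defect) with payoff (6, 6)
But (Cooperate, Cooperate) = (11, 11) Pareto dominates (6, 6)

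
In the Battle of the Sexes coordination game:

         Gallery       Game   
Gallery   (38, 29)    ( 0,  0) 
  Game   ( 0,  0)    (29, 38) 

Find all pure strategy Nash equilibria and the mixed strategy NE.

Pure NE: (Gallery, Gallery) and (Game, Game); Mixed NE: p = 0.5672, q = 0.4328

Work:
Check pure NE:
(Gallery, Gallery): (38, 29) - no unilateral deviation beneficial
(Game, Game): (29, 38) - no unilateral deviation beneficial
Mixed NE: P1 plays Gallery with p = 0.5672, P2 plays Gallery with q = 0.4328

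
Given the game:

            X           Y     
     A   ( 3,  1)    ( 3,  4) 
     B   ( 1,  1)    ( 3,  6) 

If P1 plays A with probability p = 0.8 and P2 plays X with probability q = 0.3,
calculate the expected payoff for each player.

E[P1] = 2.88, E[P2] = 3.38

Work:
E[P1] = p·q·π₁(A,X) + p·(1-q)·π₁(A,Y) + (1-p)·q·π₁(B,X) + (1-p)·(1-q)·π₁(B,Y)
= 0.8·0.3·3 + 0.8·0.7·3 + 0.2·0.3·1 + 0.2·0.7·3
= 2.88

E[P2] = 3.38 (similar calculation)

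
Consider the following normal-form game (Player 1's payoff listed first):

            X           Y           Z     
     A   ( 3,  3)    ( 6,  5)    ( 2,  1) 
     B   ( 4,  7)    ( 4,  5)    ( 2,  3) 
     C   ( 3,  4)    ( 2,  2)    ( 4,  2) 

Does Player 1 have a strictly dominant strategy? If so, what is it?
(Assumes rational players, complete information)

No strictly dominant strategy exists for Player 1

Work:
A strategy strictly dominates another if it gives a strictly higher payoff against every opponent action. Compare each pair of P1's strategies column-by-column:
  A vs B: [3 vs 4, 6 vs 4, 2 vs 2] → A does not strictly dominate B (column X: 3 ≤ 4)
  A vs C: [3 vs 3, 6 vs 2, 2 vs 4] → A does not strictly dominate C (column X: 3 ≤ 3)
  B vs A: [4 vs 3, 4 vs 6, 2 vs 2] → B does not strictly dominate A (column Y: 4 ≤ 6)
  B vs C: [4 vs 3, 4 vs 2, 2 vs 4] → B does not strictly dominate C (column Z: 2 ≤ 4)
  C vs A: [3 vs 3, 2 vs 6, 4 vs 2] → C does not strictly dominate A (column X: 3 ≤ 3)
  C vs B: [3 vs 4, 2 vs 4, 4 vs 2] → C does not strictly dominate B (column X: 3 ≤ 4)
No single strategy strictly dominates all others → no strictly dominant strategy.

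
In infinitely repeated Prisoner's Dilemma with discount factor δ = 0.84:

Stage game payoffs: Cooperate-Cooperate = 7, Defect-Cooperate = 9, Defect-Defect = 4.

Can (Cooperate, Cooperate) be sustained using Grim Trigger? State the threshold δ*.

δ* = 0.4; since δ = 0.84 ≥ 0.4, cooperation can be sustained

Work:
For Grim Trigger:
Cooperate forever: 7/(1-δ)
Defect then punished: 9 + 4·δ/(1-δ)
Need: 7/(1-δ) ≥ 9 + 4·δ/(1-δ)
Solving: δ ≥ (T-R)/(T-P) = (9-7)/(9-4) = 0.4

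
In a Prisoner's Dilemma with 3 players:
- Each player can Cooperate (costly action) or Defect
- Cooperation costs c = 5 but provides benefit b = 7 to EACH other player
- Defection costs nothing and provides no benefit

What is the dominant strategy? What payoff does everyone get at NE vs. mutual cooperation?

Dominant: Defect; NE payoff = 0; Coop payoff = 9

Work:
Defect dominates (saves cost c = 5, benefit to others is external)
NE: All defect → everyone gets 0
If all cooperate: each receives (2)×7 - 5 = 9
Social dilemma: 9 > 0 but NE gives 0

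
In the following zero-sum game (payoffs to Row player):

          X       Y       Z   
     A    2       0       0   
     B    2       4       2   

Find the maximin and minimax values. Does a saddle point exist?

Maximin = 2, Minimax = 2, Saddle: True

Work:
Row minimums: [0, 2] → maximin = 2
Column maximums: [2, 4, 2] → minimax = 2
Saddle point exists! Game value = 2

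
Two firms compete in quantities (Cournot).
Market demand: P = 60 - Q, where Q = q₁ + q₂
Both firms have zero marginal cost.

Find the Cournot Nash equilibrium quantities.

q₁* = q₂* = 20.0; P* = 20.0

Work:
Profit: π_i = P·q_i = (a - q_i - q_j)·q_i
FOC: ∂π_i/∂q_i = a - 2q_i - q_j = 0
Reaction function: q_i = (60 - q_j)/2
Symmetry: q* = 60/3 = 20.0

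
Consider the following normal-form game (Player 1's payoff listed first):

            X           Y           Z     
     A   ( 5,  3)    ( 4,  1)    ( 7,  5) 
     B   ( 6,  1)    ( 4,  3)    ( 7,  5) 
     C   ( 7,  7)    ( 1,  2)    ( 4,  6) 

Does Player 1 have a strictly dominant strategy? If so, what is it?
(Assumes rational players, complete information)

No strictly dominant strategy exists for Player 1

Work:
A strategy strictly dominates another if it gives a strictly higher payoff against every opponent action. Compare each pair of P1's strategies column-by-column:
  A vs B: [5 vs 6, 4 vs 4, 7 vs 7] → A does not strictly dominate B (column X: 5 ≤ 6)
  A vs C: [5 vs 7, 4 vs 1, 7 vs 4] → A does not strictly dominate C (column X: 5 ≤ 7)
  B vs A: [6 vs 5, 4 vs 4, 7 vs 7] → B does not strictly dominate A (column Y: 4 ≤ 4)
  B vs C: [6 vs 7, 4 vs 1, 7 vs 4] → B does not strictly dominate C (column X: 6 ≤ 7)
  C vs A: [7 vs 5, 1 vs 4, 4 vs 7] → C does not strictly dominate A (column Y: 1 ≤ 4)
  C vs B: [7 vs 6, 1 vs 4, 4 vs 7] → C does not strictly dominate B (column Y: 1 ≤ 4)
No single strategy strictly dominates all others → no strictly dominant strategy.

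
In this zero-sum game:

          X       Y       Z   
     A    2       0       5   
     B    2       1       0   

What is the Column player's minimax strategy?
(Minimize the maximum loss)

Column should play Y, value = 1

Work:
Column player minimizes Row's maximum payoff:
Column X: max payoff to Row = 2
Column Y: max payoff to Row = 1
Column Z: max payoff to Row = 5
Minimum is 1, achieved by column Y.
Minimax strategy: Y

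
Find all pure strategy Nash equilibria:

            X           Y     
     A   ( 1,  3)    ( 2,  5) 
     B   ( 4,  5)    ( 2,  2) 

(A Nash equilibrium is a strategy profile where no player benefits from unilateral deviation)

Nash equilibrium: (A, Y), (B, X)

Work:
Best responses:
  P1 vs X: payoffs [1, 4] → best response B (payoff 4)
  P1 vs Y: payoffs [2, 2] → best response A/B (payoff 2)
  P2 vs A: payoffs [3, 5] → best response Y (payoff 5)
  P2 vs B: payoffs [5, 2] → best response X (payoff 5)
Mutual best responses: (A,Y), (B,X) → Nash equilibria.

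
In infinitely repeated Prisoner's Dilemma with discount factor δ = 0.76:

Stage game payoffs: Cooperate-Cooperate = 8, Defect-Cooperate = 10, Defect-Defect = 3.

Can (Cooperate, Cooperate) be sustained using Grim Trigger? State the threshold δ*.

δ* = 0.2857; since δ = 0.76 ≥ 0.2857, cooperation can be sustained

Work:
For Grim Trigger:
Cooperate forever: 8/(1-δ)
Defect then punished: 10 + 3·δ/(1-δ)
Need: 8/(1-δ) ≥ 10 + 3·δ/(1-δ)
Solving: δ ≥ (T-R)/(T-P) = (10-8)/(10-3) = 0.2857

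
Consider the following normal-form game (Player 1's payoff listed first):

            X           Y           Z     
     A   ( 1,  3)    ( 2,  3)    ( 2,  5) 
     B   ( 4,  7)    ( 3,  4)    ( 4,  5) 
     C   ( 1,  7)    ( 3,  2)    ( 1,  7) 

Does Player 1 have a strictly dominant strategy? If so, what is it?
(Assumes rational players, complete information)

No strictly dominant strategy exists for Player 1

Work:
A strategy strictly dominates another if it gives a strictly higher payoff against every opponent action. Compare each pair of P1's strategies column-by-column:
  A vs B: [1 vs 4, 2 vs 3, 2 vs 4] → A does not strictly dominate B (column X: 1 ≤ 4)
  A vs C: [1 vs 1, 2 vs 3, 2 vs 1] → A does not strictly dominate C (column X: 1 ≤ 1)
  B vs A: [4 vs 1, 3 vs 2, 4 vs 2] → B strictly dominates A
  B vs C: [4 vs 1, 3 vs 3, 4 vs 1] → B does not strictly dominate C (column Y: 3 ≤ 3)
  C vs A: [1 vs 1, 3 vs 2, 1 vs 2] → C does not strictly dominate A (column X: 1 ≤ 1)
  C vs B: [1 vs 4, 3 vs 3, 1 vs 4] → C does not strictly dominate B (column X: 1 ≤ 4)
No single strategy strictly dominates all others → no strictly dominant strategy.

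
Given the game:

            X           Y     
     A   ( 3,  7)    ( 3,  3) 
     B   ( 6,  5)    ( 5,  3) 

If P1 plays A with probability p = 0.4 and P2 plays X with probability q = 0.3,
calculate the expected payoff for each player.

E[P1] = 4.38, E[P2] = 3.84

Work:
E[P1] = p·q·π₁(A,X) + p·(1-q)·π₁(A,Y) + (1-p)·q·π₁(B,X) + (1-p)·(1-q)·π₁(B,Y)
= 0.4·0.3·3 + 0.4·0.7·3 + 0.6·0.3·6 + 0.6·0.7·5
= 4.38

E[P2] = 3.84 (similar calculation)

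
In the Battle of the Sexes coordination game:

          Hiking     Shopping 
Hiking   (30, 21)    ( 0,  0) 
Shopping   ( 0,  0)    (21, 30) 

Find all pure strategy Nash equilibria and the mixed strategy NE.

Pure NE: (Hiking, Hiking) and (Shopping, Shopping); Mixed NE: p = 0.5882, q = 0.4118

Work:
Check pure NE:
(Hiking, Hiking): (30, 21) - no unilateral deviation beneficial
(Shopping, Shopping): (21, 30) - no unilateral deviation beneficial
Mixed NE: P1 plays Hiking with p = 0.5882, P2 plays Hiking with q = 0.4118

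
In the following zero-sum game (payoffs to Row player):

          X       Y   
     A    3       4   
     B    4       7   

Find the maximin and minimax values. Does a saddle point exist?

Maximin = 4, Minimax = 4, Saddle: True

Work:
Row minimums: [3, 4] → maximin = 4
Column maximums: [4, 7] → minimax = 4
Saddle point exists! Game value = 4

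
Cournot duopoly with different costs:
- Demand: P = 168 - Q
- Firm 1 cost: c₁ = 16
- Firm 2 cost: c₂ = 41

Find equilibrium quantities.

q₁* = 59.0, q₂* = 34.0

Work:
Reaction: q₁ = (168 - 16 - q₂)/2
Reaction: q₂ = (168 - 41 - q₁)/2
Solve simultaneously:
q₁* = (168 - 2×16 + 41)/3 = 59.0
q₂* = (168 - 2×41 + 16)/3 = 34.0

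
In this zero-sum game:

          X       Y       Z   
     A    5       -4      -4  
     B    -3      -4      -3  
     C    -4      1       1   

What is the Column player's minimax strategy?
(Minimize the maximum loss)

Column should play Y or Z (all achieve the minimum), value = 1

Work:
Column player minimizes Row's maximum payoff:
Column X: max payoff to Row = 5
Column Y: max payoff to Row = 1
Column Z: max payoff to Row = 1
Minimum is 1, achieved by columns Y, Z (tied).
Each of Y or Z is a minimax strategy.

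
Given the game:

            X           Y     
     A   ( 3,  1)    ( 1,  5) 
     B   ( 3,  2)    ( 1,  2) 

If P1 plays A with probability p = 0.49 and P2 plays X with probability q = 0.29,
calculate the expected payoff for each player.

E[P1] = 1.58, E[P2] = 2.9016

Work:
E[P1] = p·q·π₁(A,X) + p·(1-q)·π₁(A,Y) + (1-p)·q·π₁(B,X) + (1-p)·(1-q)·π₁(B,Y)
= 0.49·0.29·3 + 0.49·0.71·1 + 0.51·0.29·3 + 0.51·0.71·1
= 1.58

E[P2] = 2.9016 (similar calculation)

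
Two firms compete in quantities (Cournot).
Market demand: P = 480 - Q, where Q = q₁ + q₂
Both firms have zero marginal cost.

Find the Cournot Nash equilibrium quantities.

q₁* = q₂* = 160.0; P* = 160.0

Work:
Profit: π_i = P·q_i = (a - q_i - q_j)·q_i
FOC: ∂π_i/∂q_i = a - 2q_i - q_j = 0
Reaction function: q_i = (480 - q_j)/2
Symmetry: q* = 480/3 = 160.0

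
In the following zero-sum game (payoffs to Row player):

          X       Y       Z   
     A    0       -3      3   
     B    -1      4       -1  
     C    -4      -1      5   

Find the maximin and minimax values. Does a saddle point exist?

Maximin = -1, Minimax = 0, Saddle: False

Work:
Row minimums: [-3, -1, -4] → maximin = -1
Column maximums: [0, 4, 5] → minimax = 0
No saddle point (maximin ≠ minimax). Mixed strategy needed.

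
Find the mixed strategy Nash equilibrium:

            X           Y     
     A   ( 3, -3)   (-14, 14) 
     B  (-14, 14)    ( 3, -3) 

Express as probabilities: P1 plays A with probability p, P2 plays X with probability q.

p = 0.5, q = 0.5

Work:
Find probabilities that make opponent indifferent:
P2 chooses q to make P1 indifferent between A and B
P1 chooses p to make P2 indifferent between X and Y
Mixed NE: P1 plays (A: 0.5, B: 0.5), P2 plays (X: 0.5, Y: 0.5)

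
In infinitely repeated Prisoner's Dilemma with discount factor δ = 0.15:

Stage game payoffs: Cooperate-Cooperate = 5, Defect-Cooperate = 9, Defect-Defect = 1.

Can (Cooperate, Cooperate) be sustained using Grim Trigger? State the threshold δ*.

δ* = 0.5; since δ = 0.15 < 0.5, cooperation cannot be sustained

Work:
For Grim Trigger:
Cooperate forever: 5/(1-δ)
Defect then punished: 9 + 1·δ/(1-δ)
Need: 5/(1-δ) ≥ 9 + 1·δ/(1-δ)
Solving: δ ≥ (T-R)/(T-P) = (9-5)/(9-1) = 0.5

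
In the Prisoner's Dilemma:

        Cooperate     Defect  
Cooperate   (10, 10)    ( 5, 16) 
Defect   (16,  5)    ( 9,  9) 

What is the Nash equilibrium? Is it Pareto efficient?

(Defect, Defect) is NE; not Pareto efficient

Work:
Defect dominates Cooperate for both players:
If P2 cooperates: Defect (16) > Cooperate (10)
If P2 defects: Defect (9) > Cooperate (5)
NE: (Defect, Defect) with payoff (9, 9)
But (Cooperate, Cooperate) = (10, 10) Pareto dominates (9, 9)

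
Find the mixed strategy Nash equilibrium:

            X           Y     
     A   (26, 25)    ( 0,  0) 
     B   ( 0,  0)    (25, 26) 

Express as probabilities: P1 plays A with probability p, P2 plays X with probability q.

p = 0.5098, q = 0.4902

Work:
Find probabilities that make opponent indifferent:
P2 chooses q to make P1 indifferent between A and B
P1 chooses p to make P2 indifferent between X and Y
Mixed NE: P1 plays (A: 0.5098, B: 0.4902), P2 plays (X: 0.4902, Y: 0.5098)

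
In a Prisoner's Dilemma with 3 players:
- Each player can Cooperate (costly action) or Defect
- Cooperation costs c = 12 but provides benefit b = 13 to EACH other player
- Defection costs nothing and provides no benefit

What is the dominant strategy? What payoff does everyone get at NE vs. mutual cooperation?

Dominant: Defect; NE payoff = 0; Coop payoff = 14

Work:
Defect dominates (saves cost c = 12, benefit to others is external)
NE: All defect → everyone gets 0
If all cooperate: each receives (2)×13 - 12 = 14
Social dilemma: 14 > 0 but NE gives 0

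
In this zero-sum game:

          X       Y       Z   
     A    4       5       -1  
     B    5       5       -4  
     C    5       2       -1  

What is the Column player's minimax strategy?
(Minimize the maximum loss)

Column should play Z, value = -1

Work:
Column player minimizes Row's maximum payoff:
Column X: max payoff to Row = 5
Column Y: max payoff to Row = 5
Column Z: max payoff to Row = -1
Minimum is -1, achieved by column Z.
Minimax strategy: Z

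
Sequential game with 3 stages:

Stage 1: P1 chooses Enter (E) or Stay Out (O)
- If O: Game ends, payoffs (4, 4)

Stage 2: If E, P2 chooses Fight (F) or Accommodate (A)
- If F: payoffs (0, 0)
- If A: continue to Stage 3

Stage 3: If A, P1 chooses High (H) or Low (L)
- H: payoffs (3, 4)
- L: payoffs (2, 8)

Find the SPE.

SPE: (O, A, H); Outcome (4, 4)

Work:
Stage 3: P1 chooses H (3 vs 2)
Stage 2: P2: F->0, A->4 (anticipating H). Choose A
Stage 1: P1: O->4, E->3 (anticipating A, H). Choose O
SPE path: O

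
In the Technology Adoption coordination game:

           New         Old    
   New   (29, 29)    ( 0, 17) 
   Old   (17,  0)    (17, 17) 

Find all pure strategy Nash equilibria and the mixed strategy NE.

Pure NE: (New, New) and (Old, Old); Mixed NE: p = 0.5862, q = 0.5862

Work:
Check pure NE:
(New, New): (29, 29) - no unilateral deviation beneficial
(Old, Old): (17, 17) - no unilateral deviation beneficial
Mixed NE: P1 plays New with p = 0.5862, P2 plays New with q = 0.5862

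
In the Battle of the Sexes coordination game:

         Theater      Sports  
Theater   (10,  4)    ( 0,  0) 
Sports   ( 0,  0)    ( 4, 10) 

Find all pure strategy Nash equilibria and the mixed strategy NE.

Pure NE: (Theater, Theater) and (Sports, Sports); Mixed NE: p = 0.7143, q = 0.2857

Work:
Check pure NE:
(Theater, Theater): (10, 4) - no unilateral deviation beneficial
(Sports, Sports): (4, 10) - no unilateral deviation beneficial
Mixed NE: P1 plays Theater with p = 0.7143, P2 plays Theater with q = 0.2857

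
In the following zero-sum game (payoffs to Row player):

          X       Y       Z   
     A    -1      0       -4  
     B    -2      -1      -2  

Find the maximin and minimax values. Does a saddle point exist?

Maximin = -2, Minimax = -2, Saddle: True

Work:
Row minimums: [-4, -2] → maximin = -2
Column maximums: [-1, 0, -2] → minimax = -2
Saddle point exists! Game value = -2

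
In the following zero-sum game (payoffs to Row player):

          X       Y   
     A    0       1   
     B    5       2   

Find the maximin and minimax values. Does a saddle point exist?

Maximin = 2, Minimax = 2, Saddle: True

Work:
Row minimums: [0, 2] → maximin = 2
Column maximums: [5, 2] → minimax = 2
Saddle point exists! Game value = 2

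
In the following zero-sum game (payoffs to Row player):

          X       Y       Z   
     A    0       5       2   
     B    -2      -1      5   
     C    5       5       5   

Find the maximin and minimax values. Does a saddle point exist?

Maximin = 5, Minimax = 5, Saddle: True

Work:
Row minimums: [0, -2, 5] → maximin = 5
Column maximums: [5, 5, 5] → minimax = 5
Saddle point exists! Game value = 5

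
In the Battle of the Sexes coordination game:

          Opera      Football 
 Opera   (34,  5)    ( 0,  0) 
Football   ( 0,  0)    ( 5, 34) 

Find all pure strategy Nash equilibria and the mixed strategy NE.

Pure NE: (Opera, Opera) and (Football, Football); Mixed NE: p = 0.8718, q = 0.1282

Work:
Check pure NE:
(Opera, Opera): (34, 5) - no unilateral deviation beneficial
(Football, Football): (5, 34) - no unilateral deviation beneficial
Mixed NE: P1 plays Opera with p = 0.8718, P2 plays Opera with q = 0.1282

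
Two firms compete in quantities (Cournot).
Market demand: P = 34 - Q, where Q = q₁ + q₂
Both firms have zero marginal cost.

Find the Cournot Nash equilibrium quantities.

q₁* = q₂* = 11.33; P* = 11.33

Work:
Profit: π_i = P·q_i = (a - q_i - q_j)·q_i
FOC: ∂π_i/∂q_i = a - 2q_i - q_j = 0
Reaction function: q_i = (34 - q_j)/2
Symmetry: q* = 34/3 = 11.33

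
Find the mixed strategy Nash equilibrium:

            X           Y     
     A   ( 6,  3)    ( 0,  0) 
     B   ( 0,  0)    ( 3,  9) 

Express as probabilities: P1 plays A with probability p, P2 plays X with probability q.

p = 0.75, q = 0.3333

Work:
Find probabilities that make opponent indifferent:
P2 chooses q to make P1 indifferent between A and B
P1 chooses p to make P2 indifferent between X and Y
Mixed NE: P1 plays (A: 0.75, B: 0.25), P2 plays (X: 0.3333, Y: 0.6667)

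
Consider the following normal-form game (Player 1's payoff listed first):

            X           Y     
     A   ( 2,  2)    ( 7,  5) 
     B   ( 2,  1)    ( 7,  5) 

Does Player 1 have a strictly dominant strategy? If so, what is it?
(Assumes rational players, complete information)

No strictly dominant strategy exists for Player 1

Work:
A strategy strictly dominates another if it gives a strictly higher payoff against every opponent action. Compare each pair of P1's strategies column-by-column:
  A vs B: [2 vs 2, 7 vs 7] → A does not strictly dominate B (column X: 2 ≤ 2)
  B vs A: [2 vs 2, 7 vs 7] → B does not strictly dominate A (column X: 2 ≤ 2)
No single strategy strictly dominates all others → no strictly dominant strategy.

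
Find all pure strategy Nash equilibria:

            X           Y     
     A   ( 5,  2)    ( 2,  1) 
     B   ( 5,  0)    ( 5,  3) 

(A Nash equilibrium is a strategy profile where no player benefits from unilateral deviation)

Nash equilibrium: (A, X), (B, Y)

Work:
Best responses:
  P1 vs X: payoffs [5, 5] → best response A/B (payoff 5)
  P1 vs Y: payoffs [2, 5] → best response B (payoff 5)
  P2 vs A: payoffs [2, 1] → best response X (payoff 2)
  P2 vs B: payoffs [0, 3] → best response Y (payoff 3)
Mutual best responses: (A,X), (B,Y) → Nash equilibria.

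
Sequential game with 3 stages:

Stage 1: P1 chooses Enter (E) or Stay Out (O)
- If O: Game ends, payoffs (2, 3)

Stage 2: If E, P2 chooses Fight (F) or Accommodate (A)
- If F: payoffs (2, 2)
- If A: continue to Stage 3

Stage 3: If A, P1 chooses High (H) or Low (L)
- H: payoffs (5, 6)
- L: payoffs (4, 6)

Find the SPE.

SPE: (E, A, H); Outcome (5, 6)

Work:
Stage 3: P1 chooses H (5 vs 4)
Stage 2: P2: F->2, A->6 (anticipating H). Choose A
Stage 1: P1: O->2, E->5 (anticipating A, H). Choose E
SPE path: E -> A -> H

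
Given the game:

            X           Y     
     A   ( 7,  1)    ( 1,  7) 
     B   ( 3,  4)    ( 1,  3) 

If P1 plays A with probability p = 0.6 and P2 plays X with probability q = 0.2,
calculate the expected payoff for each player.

E[P1] = 1.88, E[P2] = 4.76

Work:
E[P1] = p·q·π₁(A,X) + p·(1-q)·π₁(A,Y) + (1-p)·q·π₁(B,X) + (1-p)·(1-q)·π₁(B,Y)
= 0.6·0.2·7 + 0.6·0.8·1 + 0.4·0.2·3 + 0.4·0.8·1
= 1.88

E[P2] = 4.76 (similar calculation)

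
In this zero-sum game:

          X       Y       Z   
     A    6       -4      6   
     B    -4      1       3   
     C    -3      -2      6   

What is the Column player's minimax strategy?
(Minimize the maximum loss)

Column should play Y, value = 1

Work:
Column player minimizes Row's maximum payoff:
Column X: max payoff to Row = 6
Column Y: max payoff to Row = 1
Column Z: max payoff to Row = 6
Minimum is 1, achieved by column Y.
Minimax strategy: Y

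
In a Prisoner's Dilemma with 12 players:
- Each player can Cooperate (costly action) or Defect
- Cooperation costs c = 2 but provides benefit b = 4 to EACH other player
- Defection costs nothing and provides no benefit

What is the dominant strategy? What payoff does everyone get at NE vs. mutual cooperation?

Dominant: Defect; NE payoff = 0; Coop payoff = 42

Work:
Defect dominates (saves cost c = 2, benefit to others is external)
NE: All defect → everyone gets 0
If all cooperate: each receives (11)×4 - 2 = 42
Social dilemma: 42 > 0 but NE gives 0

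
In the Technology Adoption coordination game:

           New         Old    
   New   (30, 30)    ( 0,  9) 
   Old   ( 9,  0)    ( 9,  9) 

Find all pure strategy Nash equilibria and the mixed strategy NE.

Pure NE: (New, New) and (Old, Old); Mixed NE: p = 0.3, q = 0.3

Work:
Check pure NE:
(New, New): (30, 30) - no unilateral deviation beneficial
(Old, Old): (9, 9) - no unilateral deviation beneficial
Mixed NE: P1 plays New with p = 0.3, P2 plays New with q = 0.3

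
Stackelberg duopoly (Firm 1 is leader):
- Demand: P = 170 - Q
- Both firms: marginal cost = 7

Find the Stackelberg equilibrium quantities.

q₁* (leader) = 81.5, q₂* (follower) = 40.75

Work:
Follower's reaction: q₂ = (a - c - q₁)/2
Leader substitutes: π₁ = q₁·(a - q₁ - (a-c-q₁)/2 - c)
FOC: q₁* = (170 - 7)/2 = 81.50
Then: q₂* = (170 - 7 - 81.5)/2 = 40.75
Leader has first-mover advantage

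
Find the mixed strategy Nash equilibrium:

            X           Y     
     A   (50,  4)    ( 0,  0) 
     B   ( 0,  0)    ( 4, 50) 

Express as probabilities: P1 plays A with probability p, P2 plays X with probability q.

p = 0.9259, q = 0.0741

Work:
Find probabilities that make opponent indifferent:
P2 chooses q to make P1 indifferent between A and B
P1 chooses p to make P2 indifferent between X and Y
Mixed NE: P1 plays (A: 0.9259, B: 0.0741), P2 plays (X: 0.0741, Y: 0.9259)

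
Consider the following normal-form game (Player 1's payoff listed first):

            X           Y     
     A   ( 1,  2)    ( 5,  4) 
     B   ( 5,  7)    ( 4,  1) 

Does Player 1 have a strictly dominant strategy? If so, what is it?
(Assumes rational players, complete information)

No strictly dominant strategy exists for Player 1

Work:
A strategy strictly dominates another if it gives a strictly higher payoff against every opponent action. Compare each pair of P1's strategies column-by-column:
  A vs B: [1 vs 5, 5 vs 4] → A does not strictly dominate B (column X: 1 ≤ 5)
  B vs A: [5 vs 1, 4 vs 5] → B does not strictly dominate A (column Y: 4 ≤ 5)
No single strategy strictly dominates all others → no strictly dominant strategy.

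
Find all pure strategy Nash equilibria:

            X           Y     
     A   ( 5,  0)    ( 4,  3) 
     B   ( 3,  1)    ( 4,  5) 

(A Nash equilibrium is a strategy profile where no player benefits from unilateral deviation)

Nash equilibrium: (A, Y), (B, Y)

Work:
Best responses:
  P1 vs X: payoffs [5, 3] → best response A (payoff 5)
  P1 vs Y: payoffs [4, 4] → best response A/B (payoff 4)
  P2 vs A: payoffs [0, 3] → best response Y (payoff 3)
  P2 vs B: payoffs [1, 5] → best response Y (payoff 5)
Mutual best responses: (A,Y), (B,Y) → Nash equilibria.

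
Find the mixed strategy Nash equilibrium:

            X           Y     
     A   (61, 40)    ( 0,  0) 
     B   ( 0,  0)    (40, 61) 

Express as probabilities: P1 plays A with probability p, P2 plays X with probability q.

p = 0.604, q = 0.396

Work:
Find probabilities that make opponent indifferent:
P2 chooses q to make P1 indifferent between A and B
P1 chooses p to make P2 indifferent between X and Y
Mixed NE: P1 plays (A: 0.604, B: 0.396), P2 plays (X: 0.396, Y: 0.604)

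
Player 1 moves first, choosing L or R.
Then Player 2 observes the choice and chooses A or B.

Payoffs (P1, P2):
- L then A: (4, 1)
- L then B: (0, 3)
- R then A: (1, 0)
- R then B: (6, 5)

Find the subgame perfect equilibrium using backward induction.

P1 plays R, P2 plays B after L and B after R; Payoff (6, 5)

Work:
Backward induction:
After L: P2 chooses B → P1 gets 0
After R: P2 chooses B → P1 gets 6
P1 chooses R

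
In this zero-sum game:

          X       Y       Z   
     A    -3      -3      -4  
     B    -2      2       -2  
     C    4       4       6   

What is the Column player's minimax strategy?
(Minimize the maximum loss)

Column should play X or Y (all achieve the minimum), value = 4

Work:
Column player minimizes Row's maximum payoff:
Column X: max payoff to Row = 4
Column Y: max payoff to Row = 4
Column Z: max payoff to Row = 6
Minimum is 4, achieved by columns X, Y (tied).
Each of X or Y is a minimax strategy.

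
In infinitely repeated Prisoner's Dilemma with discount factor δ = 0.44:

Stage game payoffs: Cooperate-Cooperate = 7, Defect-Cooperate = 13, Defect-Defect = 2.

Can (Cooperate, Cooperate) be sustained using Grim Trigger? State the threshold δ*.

δ* = 0.5455; since δ = 0.44 < 0.5455, cooperation cannot be sustained

Work:
For Grim Trigger:
Cooperate forever: 7/(1-δ)
Defect then punished: 13 + 2·δ/(1-δ)
Need: 7/(1-δ) ≥ 13 + 2·δ/(1-δ)
Solving: δ ≥ (T-R)/(T-P) = (13-7)/(13-2) = 0.5455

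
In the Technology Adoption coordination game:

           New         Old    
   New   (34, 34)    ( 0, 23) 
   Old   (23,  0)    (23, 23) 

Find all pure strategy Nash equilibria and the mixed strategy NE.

Pure NE: (New, New) and (Old, Old); Mixed NE: p = 0.6765, q = 0.6765

Work:
Check pure NE:
(New, New): (34, 34) - no unilateral deviation beneficial
(Old, Old): (23, 23) - no unilateral deviation beneficial
Mixed NE: P1 plays New with p = 0.6765, P2 plays New with q = 0.6765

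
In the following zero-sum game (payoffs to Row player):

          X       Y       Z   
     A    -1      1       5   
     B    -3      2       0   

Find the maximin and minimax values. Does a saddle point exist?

Maximin = -1, Minimax = -1, Saddle: True

Work:
Row minimums: [-1, -3] → maximin = -1
Column maximums: [-1, 2, 5] → minimax = -1
Saddle point exists! Game value = -1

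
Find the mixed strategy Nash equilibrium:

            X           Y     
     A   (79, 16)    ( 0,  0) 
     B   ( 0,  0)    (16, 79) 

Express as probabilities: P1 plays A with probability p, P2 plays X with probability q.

p = 0.8316, q = 0.1684

Work:
Find probabilities that make opponent indifferent:
P2 chooses q to make P1 indifferent between A and B
P1 chooses p to make P2 indifferent between X and Y
Mixed NE: P1 plays (A: 0.8316, B: 0.1684), P2 plays (X: 0.1684, Y: 0.8316)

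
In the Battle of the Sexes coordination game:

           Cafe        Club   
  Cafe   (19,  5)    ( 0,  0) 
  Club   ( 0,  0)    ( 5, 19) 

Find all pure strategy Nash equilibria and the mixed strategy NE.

Pure NE: (Cafe, Cafe) and (Club, Club); Mixed NE: p = 0.7917, q = 0.2083

Work:
Check pure NE:
(Cafe, Cafe): (19, 5) - no unilateral deviation beneficial
(Club, Club): (5, 19) - no unilateral deviation beneficial
Mixed NE: P1 plays Cafe with p = 0.7917, P2 plays Cafe with q = 0.2083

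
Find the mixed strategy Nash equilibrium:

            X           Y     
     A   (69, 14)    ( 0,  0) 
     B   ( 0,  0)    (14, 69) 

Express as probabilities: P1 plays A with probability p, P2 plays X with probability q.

p = 0.8313, q = 0.1687

Work:
Find probabilities that make opponent indifferent:
P2 chooses q to make P1 indifferent between A and B
P1 chooses p to make P2 indifferent between X and Y
Mixed NE: P1 plays (A: 0.8313, B: 0.1687), P2 plays (X: 0.1687, Y: 0.8313)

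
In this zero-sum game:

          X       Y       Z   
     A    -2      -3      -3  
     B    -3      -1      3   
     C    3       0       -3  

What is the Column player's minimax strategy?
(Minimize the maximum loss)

Column should play Y, value = 0

Work:
Column player minimizes Row's maximum payoff:
Column X: max payoff to Row = 3
Column Y: max payoff to Row = 0
Column Z: max payoff to Row = 3
Minimum is 0, achieved by column Y.
Minimax strategy: Y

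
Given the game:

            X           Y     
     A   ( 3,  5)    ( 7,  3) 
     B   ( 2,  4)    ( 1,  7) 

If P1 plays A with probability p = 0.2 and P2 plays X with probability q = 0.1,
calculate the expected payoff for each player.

E[P1] = 2.2, E[P2] = 6.0

Work:
E[P1] = p·q·π₁(A,X) + p·(1-q)·π₁(A,Y) + (1-p)·q·π₁(B,X) + (1-p)·(1-q)·π₁(B,Y)
= 0.2·0.1·3 + 0.2·0.9·7 + 0.8·0.1·2 + 0.8·0.9·1
= 2.2

E[P2] = 6.0 (similar calculation)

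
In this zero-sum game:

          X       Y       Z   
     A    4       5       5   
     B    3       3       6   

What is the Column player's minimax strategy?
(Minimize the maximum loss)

Column should play X, value = 4

Work:
Column player minimizes Row's maximum payoff:
Column X: max payoff to Row = 4
Column Y: max payoff to Row = 5
Column Z: max payoff to Row = 6
Minimum is 4, achieved by column X.
Minimax strategy: X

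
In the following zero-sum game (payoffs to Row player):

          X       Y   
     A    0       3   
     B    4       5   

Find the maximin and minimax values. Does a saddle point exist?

Maximin = 4, Minimax = 4, Saddle: True

Work:
Row minimums: [0, 4] → maximin = 4
Column maximums: [4, 5] → minimax = 4
Saddle point exists! Game value = 4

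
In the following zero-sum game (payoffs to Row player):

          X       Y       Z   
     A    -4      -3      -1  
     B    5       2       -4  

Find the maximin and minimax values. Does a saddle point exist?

Maximin = -4, Minimax = -1, Saddle: False

Work:
Row minimums: [-4, -4] → maximin = -4
Column maximums: [5, 2, -1] → minimax = -1
No saddle point (maximin ≠ minimax). Mixed strategy needed.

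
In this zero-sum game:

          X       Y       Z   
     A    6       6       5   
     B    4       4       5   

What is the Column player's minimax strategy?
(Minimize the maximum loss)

Column should play Z, value = 5

Work:
Column player minimizes Row's maximum payoff:
Column X: max payoff to Row = 6
Column Y: max payoff to Row = 6
Column Z: max payoff to Row = 5
Minimum is 5, achieved by column Z.
Minimax strategy: Z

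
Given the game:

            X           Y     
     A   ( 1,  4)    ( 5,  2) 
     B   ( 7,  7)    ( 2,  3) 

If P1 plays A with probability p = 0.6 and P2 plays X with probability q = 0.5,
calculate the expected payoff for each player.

E[P1] = 3.6, E[P2] = 3.8

Work:
E[P1] = p·q·π₁(A,X) + p·(1-q)·π₁(A,Y) + (1-p)·q·π₁(B,X) + (1-p)·(1-q)·π₁(B,Y)
= 0.6·0.5·1 + 0.6·0.5·5 + 0.4·0.5·7 + 0.4·0.5·2
= 3.6

E[P2] = 3.8 (similar calculation)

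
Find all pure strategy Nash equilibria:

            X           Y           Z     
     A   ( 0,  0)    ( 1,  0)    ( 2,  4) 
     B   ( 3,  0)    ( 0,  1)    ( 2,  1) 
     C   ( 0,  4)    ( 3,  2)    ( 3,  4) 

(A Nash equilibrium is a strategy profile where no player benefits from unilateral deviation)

Nash equilibrium: (C, Z)

Work:
Best responses:
  P1 vs X: payoffs [0, 3, 0] → best response B (payoff 3)
  P1 vs Y: payoffs [1, 0, 3] → best response C (payoff 3)
  P1 vs Z: payoffs [2, 2, 3] → best response C (payoff 3)
  P2 vs A: payoffs [0, 0, 4] → best response Z (payoff 4)
  P2 vs B: payoffs [0, 1, 1] → best response Y/Z (payoff 1)
  P2 vs C: payoffs [4, 2, 4] → best response X/Z (payoff 4)
Mutual best responses: (C,Z) → Nash equilibria.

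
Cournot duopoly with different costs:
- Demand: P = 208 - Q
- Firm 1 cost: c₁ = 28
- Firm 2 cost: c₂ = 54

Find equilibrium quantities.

q₁* = 68.67, q₂* = 42.67

Work:
Reaction: q₁ = (208 - 28 - q₂)/2
Reaction: q₂ = (208 - 54 - q₁)/2
Solve simultaneously:
q₁* = (208 - 2×28 + 54)/3 = 68.67
q₂* = (208 - 2×54 + 28)/3 = 42.67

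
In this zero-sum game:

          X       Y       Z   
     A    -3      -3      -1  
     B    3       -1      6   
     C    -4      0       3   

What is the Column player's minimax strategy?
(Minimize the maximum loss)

Column should play Y, value = 0

Work:
Column player minimizes Row's maximum payoff:
Column X: max payoff to Row = 3
Column Y: max payoff to Row = 0
Column Z: max payoff to Row = 6
Minimum is 0, achieved by column Y.
Minimax strategy: Y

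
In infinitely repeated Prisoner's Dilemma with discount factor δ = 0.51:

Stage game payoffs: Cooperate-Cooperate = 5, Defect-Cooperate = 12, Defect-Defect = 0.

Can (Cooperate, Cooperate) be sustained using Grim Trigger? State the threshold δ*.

δ* = 0.5833; since δ = 0.51 < 0.5833, cooperation cannot be sustained

Work:
For Grim Trigger:
Cooperate forever: 5/(1-δ)
Defect then punished: 12 + 0·δ/(1-δ)
Need: 5/(1-δ) ≥ 12 + 0·δ/(1-δ)
Solving: δ ≥ (T-R)/(T-P) = (12-5)/(12-0) = 0.5833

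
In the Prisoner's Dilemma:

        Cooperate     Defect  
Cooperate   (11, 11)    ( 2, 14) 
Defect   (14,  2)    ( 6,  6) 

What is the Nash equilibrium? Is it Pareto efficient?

(Defect, Defect) is NE; not Pareto efficient

Work:
Defect dominates Cooperate for both players:
If P2 cooperates: Defect (14) > Cooperate (11)
If P2 defects: Defect (6) > Cooperate (2)
NE: (Defect, Defect) with payoff (6, 6)
But (Cooperate, Cooperate) = (11, 11) Pareto dominates (6, 6)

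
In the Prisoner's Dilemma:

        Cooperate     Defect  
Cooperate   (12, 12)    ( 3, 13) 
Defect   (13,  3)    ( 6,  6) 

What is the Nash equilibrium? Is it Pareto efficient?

(Defect, Defect) is NE; not Pareto efficient

Work:
Defect dominates Cooperate for both players:
If P2 cooperates: Defect (13) > Cooperate (12)
If P2 defects: Defect (6) > Cooperate (3)
NE: (Defect, Defect) with payoff (6, 6)
But (Cooperate, Cooperate) = (12, 12) Pareto dominates (6, 6)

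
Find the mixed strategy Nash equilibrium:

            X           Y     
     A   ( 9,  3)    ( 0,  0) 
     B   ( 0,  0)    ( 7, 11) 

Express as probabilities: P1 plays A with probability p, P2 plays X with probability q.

p = 0.7857, q = 0.4375

Work:
Find probabilities that make opponent indifferent:
P2 chooses q to make P1 indifferent between A and B
P1 chooses p to make P2 indifferent between X and Y
Mixed NE: P1 plays (A: 0.7857, B: 0.2143), P2 plays (X: 0.4375, Y: 0.5625)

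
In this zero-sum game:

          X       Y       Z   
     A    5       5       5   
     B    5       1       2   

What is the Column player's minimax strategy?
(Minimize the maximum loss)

Column should play X or Y or Z (all achieve the minimum), value = 5

Work:
Column player minimizes Row's maximum payoff:
Column X: max payoff to Row = 5
Column Y: max payoff to Row = 5
Column Z: max payoff to Row = 5
Minimum is 5, achieved by columns X, Y, Z (tied).
Each of X or Y or Z is a minimax strategy.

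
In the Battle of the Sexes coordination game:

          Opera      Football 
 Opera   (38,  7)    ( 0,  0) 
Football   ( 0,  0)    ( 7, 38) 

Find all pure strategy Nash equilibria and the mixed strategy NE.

Pure NE: (Opera, Opera) and (Football, Football); Mixed NE: p = 0.8444, q = 0.1556

Work:
Check pure NE:
(Opera, Opera): (38, 7) - no unilateral deviation beneficial
(Football, Football): (7, 38) - no unilateral deviation beneficial
Mixed NE: P1 plays Opera with p = 0.8444, P2 plays Opera with q = 0.1556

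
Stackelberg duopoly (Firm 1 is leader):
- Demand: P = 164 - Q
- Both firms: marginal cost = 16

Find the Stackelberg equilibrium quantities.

q₁* (leader) = 74.0, q₂* (follower) = 37.0

Work:
Follower's reaction: q₂ = (a - c - q₁)/2
Leader substitutes: π₁ = q₁·(a - q₁ - (a-c-q₁)/2 - c)
FOC: q₁* = (164 - 16)/2 = 74.00
Then: q₂* = (164 - 16 - 74.0)/2 = 37.00
Leader has first-mover advantage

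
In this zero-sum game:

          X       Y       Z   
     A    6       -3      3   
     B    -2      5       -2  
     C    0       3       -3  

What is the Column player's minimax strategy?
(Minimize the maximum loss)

Column should play Z, value = 3

Work:
Column player minimizes Row's maximum payoff:
Column X: max payoff to Row = 6
Column Y: max payoff to Row = 5
Column Z: max payoff to Row = 3
Minimum is 3, achieved by column Z.
Minimax strategy: Z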